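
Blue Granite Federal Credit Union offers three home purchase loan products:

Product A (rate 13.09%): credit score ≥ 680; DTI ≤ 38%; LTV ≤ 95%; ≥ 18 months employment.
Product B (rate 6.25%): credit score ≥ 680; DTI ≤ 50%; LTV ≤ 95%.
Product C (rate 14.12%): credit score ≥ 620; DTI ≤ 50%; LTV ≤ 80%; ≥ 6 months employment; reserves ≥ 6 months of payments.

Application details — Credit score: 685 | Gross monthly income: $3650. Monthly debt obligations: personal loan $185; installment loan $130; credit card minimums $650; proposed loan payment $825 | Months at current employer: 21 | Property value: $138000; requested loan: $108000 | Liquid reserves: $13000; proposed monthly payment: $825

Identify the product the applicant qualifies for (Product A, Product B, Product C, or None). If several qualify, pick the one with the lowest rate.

Product B

Total debts = (185 + 130 + 650 + 825) = 1,790; DTI = 1,790/3,650 = 49%.
LTV = 108,000/138,000 = 78.3%.
Reserves = 13,000/825 = 15.8 months.
Product A: score 685 ≥ 680; DTI 49% > 38%; LTV 78.3% ≤ 95%; employment 21 ≥ 18 mo → does not qualify.
Product B: score 685 ≥ 680; DTI 49% ≤ 50%; LTV 78.3% ≤ 95% → qualifies.
Product C: score 685 ≥ 620; DTI 49% ≤ 50%; LTV 78.3% ≤ 80%; employment 21 ≥ 6 mo; reserves 15.8 ≥ 6 mo → qualifies.
Qualifying: Product B, Product C. Lowest rate is 6.25% → Product B.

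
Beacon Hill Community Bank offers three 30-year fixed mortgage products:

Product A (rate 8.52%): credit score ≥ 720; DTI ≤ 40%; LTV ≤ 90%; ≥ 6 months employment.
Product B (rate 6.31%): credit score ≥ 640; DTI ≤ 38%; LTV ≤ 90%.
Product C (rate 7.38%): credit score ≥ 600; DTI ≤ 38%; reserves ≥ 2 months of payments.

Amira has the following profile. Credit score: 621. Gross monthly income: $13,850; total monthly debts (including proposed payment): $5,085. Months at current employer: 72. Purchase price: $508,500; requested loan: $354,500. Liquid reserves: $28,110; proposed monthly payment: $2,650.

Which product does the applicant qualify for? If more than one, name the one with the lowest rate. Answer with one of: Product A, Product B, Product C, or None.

DTI = 5,085/13,850 = 36.7%.
LTV = 354,500/508,500 = 69.7%.
Reserves = 28,110/2,650 = 10.6 months.
Product A: score 621 < 720; DTI 36.7% ≤ 40%; LTV 69.7% ≤ 90%; employment 72 ≥ 6 mo → does not qualify.
Product B: score 621 < 640; DTI 36.7% ≤ 38%; LTV 69.7% ≤ 90% → does not qualify.
Product C: score 621 ≥ 600; DTI 36.7% ≤ 38%; reserves 10.6 ≥ 2 mo → qualifies.

Product C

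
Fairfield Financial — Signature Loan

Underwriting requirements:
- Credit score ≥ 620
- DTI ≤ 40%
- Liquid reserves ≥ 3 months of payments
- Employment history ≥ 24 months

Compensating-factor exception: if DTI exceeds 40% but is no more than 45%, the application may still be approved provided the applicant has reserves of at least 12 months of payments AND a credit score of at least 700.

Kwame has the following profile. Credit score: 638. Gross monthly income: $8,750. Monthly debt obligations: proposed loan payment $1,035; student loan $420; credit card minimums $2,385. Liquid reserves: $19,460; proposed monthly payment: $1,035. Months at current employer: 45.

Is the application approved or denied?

Denied

Credit score 638 ≥ 620 (meets base)
Total debts = (1,035 + 420 + 2,385) = 3,840. DTI = 3,840/8,750 = 43.9% > 40% — standard DTI limit exceeded.
Liquid reserves cover 19,460/1,035 = 18.8 months — ≥ 3 required
Employment 45 ≥ 24 months
DTI 43.9% is within the 40%–45% exception band; checking compensating factors.
Reserves 18.8 ≥ 12 months; credit score 638 < 700.
Override conditions not both satisfied; exception does not apply.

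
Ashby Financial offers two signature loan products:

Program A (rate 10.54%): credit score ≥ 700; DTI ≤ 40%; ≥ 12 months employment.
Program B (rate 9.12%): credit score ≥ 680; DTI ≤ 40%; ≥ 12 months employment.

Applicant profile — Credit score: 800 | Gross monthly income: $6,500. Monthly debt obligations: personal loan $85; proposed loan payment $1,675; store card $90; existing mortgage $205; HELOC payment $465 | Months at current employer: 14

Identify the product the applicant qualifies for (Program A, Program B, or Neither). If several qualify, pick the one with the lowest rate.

Program B

Total debts = (85 + 1,675 + 90 + 205 + 465) = 2,520; DTI = 2,520/6,500 = 38.8%.
Program A: score 800 ≥ 700; DTI 38.8% ≤ 40%; employment 14 ≥ 12 mo → qualifies.
Program B: score 800 ≥ 680; DTI 38.8% ≤ 40%; employment 14 ≥ 12 mo → qualifies.
Qualifying: Program A, Program B. Lowest rate is 9.12% → Program B.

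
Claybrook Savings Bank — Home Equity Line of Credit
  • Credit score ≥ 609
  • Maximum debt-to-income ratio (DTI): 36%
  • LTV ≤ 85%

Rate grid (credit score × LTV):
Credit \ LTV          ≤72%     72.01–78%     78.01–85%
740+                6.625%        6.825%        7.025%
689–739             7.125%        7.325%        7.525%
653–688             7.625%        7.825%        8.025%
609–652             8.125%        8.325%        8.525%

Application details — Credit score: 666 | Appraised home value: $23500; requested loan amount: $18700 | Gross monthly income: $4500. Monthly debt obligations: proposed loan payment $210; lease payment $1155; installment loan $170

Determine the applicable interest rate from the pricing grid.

Credit score 666 ≥ 609; Total monthly debts = (210 + 1,155 + 170) = 1,535. DTI: 1,535 ÷ 4,500 = 34.1%, within the 36% cap
LTV: 18,700 ÷ 23,500 = 79.6%, within 85% cap
Score 666 is in the 653–688 band; LTV 79.6% is in the 78.01–85% band → 8.025%.

8.025%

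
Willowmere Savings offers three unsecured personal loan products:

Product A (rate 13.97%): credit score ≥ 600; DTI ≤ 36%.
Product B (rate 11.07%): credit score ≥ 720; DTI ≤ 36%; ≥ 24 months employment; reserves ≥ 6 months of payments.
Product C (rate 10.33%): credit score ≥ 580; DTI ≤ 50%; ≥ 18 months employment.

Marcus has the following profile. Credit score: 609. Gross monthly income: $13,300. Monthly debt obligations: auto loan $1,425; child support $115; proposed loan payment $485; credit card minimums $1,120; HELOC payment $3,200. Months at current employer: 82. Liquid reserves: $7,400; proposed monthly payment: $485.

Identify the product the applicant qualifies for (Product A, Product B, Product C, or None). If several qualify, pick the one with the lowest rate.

Product C

Total debts = (1,425 + 115 + 485 + 1,120 + 3,200) = 6,345; DTI = 6,345/13,300 = 47.7%.
Reserves = 7,400/485 = 15.3 months.
Product A: score 609 ≥ 600; DTI 47.7% > 36% → does not qualify.
Product B: score 609 < 720; DTI 47.7% > 36%; employment 82 ≥ 24 mo; reserves 15.3 ≥ 6 mo → does not qualify.
Product C: score 609 ≥ 580; DTI 47.7% ≤ 50%; employment 82 ≥ 18 mo → qualifies.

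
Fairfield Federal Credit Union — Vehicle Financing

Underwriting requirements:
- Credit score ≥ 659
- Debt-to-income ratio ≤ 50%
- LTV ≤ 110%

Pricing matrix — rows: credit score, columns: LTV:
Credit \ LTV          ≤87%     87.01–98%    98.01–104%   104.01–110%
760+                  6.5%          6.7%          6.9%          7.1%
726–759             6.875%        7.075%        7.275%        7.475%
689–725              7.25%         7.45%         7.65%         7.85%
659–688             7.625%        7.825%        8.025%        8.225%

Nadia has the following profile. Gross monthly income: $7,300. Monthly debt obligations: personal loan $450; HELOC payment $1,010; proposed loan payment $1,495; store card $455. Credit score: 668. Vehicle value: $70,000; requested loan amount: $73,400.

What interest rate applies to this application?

Credit score 668 ≥ 659; Total monthly debts = (450 + 1,010 + 1,495 + 455) = 3,410. DTI: 3,410 ÷ 7,300 = 46.7%, within the 50% cap
LTV = 73,400/70,000 = 104.9% ≤ 110%
Score 668 is in the 659–688 band; LTV 104.9% is in the 104.01–110% band → 8.225%.

8.225%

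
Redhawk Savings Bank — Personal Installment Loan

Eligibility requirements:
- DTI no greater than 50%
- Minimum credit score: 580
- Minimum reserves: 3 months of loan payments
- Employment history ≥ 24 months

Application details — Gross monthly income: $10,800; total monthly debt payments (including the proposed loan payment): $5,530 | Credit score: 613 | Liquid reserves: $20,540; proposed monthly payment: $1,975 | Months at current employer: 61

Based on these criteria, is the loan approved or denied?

Denied

Debt-to-income = 5,530/10,800 = 51.2% — over 50% limit
Credit score 613 ≥ 580 (meets)
Reserves = 20,540/1,975 = 10.4 months ≥ 3
Employment 61 ≥ 24 months
Fails on DTI.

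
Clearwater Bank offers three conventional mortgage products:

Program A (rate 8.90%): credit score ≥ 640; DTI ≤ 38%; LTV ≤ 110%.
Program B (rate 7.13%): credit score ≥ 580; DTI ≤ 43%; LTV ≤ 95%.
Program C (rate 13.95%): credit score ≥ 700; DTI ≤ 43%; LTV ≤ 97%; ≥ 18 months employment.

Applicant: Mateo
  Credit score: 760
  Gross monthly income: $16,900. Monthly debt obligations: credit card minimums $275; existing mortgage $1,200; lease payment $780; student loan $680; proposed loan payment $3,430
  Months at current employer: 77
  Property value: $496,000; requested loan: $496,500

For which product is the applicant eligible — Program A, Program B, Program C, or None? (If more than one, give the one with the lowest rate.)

Program A

Total debts = (275 + 1,200 + 780 + 680 + 3,430) = 6,365; DTI = 6,365/16,900 = 37.7%.
LTV = 496,500/496,000 = 100.1%.
Program A: score 760 ≥ 640; DTI 37.7% ≤ 38%; LTV 100.1% ≤ 110% → qualifies.
Program B: score 760 ≥ 580; DTI 37.7% ≤ 43%; LTV 100.1% > 95% → does not qualify.
Program C: score 760 ≥ 700; DTI 37.7% ≤ 43%; LTV 100.1% > 97%; employment 77 ≥ 18 mo → does not qualify.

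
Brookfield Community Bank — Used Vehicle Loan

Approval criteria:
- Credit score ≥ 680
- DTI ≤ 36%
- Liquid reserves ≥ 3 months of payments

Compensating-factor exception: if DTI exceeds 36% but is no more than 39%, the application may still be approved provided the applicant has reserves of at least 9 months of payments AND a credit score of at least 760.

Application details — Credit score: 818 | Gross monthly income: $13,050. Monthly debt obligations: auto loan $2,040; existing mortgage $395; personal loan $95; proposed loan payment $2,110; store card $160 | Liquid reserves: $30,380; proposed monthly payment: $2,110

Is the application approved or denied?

Credit score 818 ≥ 680 (meets base)
Total debts = (2,040 + 395 + 95 + 2,110 + 160) = 4,800. DTI: 4,800 ÷ 13,050 = 36.8%, over the 36% base limit.
Reserves: 30,380 ÷ 2,110 = 14.4 months (meets 3-month minimum)
DTI 36.8% is within the 36%–39% exception band; checking compensating factors.
Reserves 14.4 ≥ 9 months; credit score 818 ≥ 760.
Both override conditions satisfied; DTI exception granted.

Approved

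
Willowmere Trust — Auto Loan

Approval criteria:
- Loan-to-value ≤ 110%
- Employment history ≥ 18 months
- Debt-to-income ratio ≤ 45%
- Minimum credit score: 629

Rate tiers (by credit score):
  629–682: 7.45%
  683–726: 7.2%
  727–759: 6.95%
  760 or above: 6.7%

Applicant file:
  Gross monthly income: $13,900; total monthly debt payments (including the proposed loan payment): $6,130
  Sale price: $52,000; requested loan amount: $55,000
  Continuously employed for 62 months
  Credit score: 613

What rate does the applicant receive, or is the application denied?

Credit score 613 < 629 (below minimum)
LTV: 55,000 ÷ 52,000 = 105.8%, within 110% cap
Debt-to-income = 6,130/13,900 = 44.1% — meets 45% limit
Employment 62 ≥ 18 months
Not all requirements met → denied.

Denied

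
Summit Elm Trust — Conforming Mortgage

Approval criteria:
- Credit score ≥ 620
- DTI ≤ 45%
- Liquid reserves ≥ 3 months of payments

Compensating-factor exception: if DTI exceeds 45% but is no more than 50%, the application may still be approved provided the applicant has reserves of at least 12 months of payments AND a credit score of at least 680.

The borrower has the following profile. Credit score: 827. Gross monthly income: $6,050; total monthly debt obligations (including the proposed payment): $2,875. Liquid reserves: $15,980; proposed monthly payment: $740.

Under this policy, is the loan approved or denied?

Credit score 827 ≥ 620 (meets base)
DTI: 2,875 ÷ 6,050 = 47.5%, over the 45% base limit.
Reserves: 15,980 ÷ 740 = 21.6 months (meets 3-month minimum)
DTI 47.5% is within the 45%–50% exception band; checking compensating factors.
Reserves 21.6 ≥ 12 months; credit score 827 ≥ 680.
Both compensating conditions met → exception applies.

Approved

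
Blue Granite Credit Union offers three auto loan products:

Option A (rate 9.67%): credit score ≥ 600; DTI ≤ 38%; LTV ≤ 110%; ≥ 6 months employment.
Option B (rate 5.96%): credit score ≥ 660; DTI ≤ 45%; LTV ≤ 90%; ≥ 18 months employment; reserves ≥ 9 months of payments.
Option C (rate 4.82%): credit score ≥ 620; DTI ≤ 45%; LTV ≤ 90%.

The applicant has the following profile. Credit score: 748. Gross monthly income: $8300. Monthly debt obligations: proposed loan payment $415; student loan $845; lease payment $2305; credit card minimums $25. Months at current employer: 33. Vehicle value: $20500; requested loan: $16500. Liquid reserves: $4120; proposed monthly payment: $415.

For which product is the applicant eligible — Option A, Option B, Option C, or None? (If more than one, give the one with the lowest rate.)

Option C

Total debts = (415 + 845 + 2,305 + 25) = 3,590; DTI = 3,590/8,300 = 43.3%.
LTV = 16,500/20,500 = 80.5%.
Reserves = 4,120/415 = 9.9 months.
Option A: score 748 ≥ 600; DTI 43.3% > 38%; LTV 80.5% ≤ 110%; employment 33 ≥ 6 mo → does not qualify.
Option B: score 748 ≥ 660; DTI 43.3% ≤ 45%; LTV 80.5% ≤ 90%; employment 33 ≥ 18 mo; reserves 9.9 ≥ 9 mo → qualifies.
Option C: score 748 ≥ 620; DTI 43.3% ≤ 45%; LTV 80.5% ≤ 90% → qualifies.
Qualifying: Option B, Option C. Lowest rate is 4.82% → Option C.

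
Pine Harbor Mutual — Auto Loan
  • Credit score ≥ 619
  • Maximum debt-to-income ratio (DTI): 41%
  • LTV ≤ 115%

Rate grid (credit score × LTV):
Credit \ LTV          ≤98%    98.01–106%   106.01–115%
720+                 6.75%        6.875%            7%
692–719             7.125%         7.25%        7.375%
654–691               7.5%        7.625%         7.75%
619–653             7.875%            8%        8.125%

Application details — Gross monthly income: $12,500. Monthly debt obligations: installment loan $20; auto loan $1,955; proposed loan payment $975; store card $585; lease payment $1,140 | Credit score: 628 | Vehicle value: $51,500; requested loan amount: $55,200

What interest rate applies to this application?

8.125%

Credit score 628 ≥ 619; Total monthly debts = (20 + 1,955 + 975 + 585 + 1,140) = 4,675. Debt-to-income = 4,675/12,500 = 37.4% — meets 41% limit
Loan-to-value = 55,200/51,500 = 107.2% — pass (115% max)
Score 628 is in the 619–653 band; LTV 107.2% is in the 106.01–115% band → 8.125%.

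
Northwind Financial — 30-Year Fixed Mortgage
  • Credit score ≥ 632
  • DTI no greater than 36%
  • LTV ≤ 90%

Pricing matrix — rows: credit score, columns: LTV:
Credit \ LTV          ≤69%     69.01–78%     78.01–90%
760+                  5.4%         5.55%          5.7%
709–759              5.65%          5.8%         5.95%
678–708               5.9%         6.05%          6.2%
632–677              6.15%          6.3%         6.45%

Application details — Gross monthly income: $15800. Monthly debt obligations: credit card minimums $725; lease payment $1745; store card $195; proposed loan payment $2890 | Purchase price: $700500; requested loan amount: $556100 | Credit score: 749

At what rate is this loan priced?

Credit score 749 ≥ 632; Total monthly debts = (725 + 1,745 + 195 + 2,890) = 5,555. DTI = 5,555/15,800 = 35.2% ≤ 36%
LTV: 556,100 ÷ 700,500 = 79.4%, within 90% cap
Row: 749 falls in 709–759. Column: 79.4% falls in 78.01–90%. Rate = 5.95%.

5.95%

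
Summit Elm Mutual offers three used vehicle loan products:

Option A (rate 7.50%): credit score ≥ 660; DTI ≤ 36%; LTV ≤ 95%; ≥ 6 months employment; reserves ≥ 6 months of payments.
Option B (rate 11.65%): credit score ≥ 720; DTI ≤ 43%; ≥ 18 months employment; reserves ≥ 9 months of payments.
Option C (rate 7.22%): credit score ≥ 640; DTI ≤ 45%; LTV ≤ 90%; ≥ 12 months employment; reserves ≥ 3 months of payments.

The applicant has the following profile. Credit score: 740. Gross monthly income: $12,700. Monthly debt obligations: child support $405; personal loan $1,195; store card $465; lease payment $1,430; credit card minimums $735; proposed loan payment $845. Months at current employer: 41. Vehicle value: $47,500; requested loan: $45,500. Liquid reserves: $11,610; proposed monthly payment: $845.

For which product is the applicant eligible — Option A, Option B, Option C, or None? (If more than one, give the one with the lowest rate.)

Option B

Total debts = (405 + 1,195 + 465 + 1,430 + 735 + 845) = 5,075; DTI = 5,075/12,700 = 40%.
LTV = 45,500/47,500 = 95.8%.
Reserves = 11,610/845 = 13.7 months.
Option A: score 740 ≥ 660; DTI 40% > 36%; LTV 95.8% > 95%; employment 41 ≥ 6 mo; reserves 13.7 ≥ 6 mo → does not qualify.
Option B: score 740 ≥ 720; DTI 40% ≤ 43%; employment 41 ≥ 18 mo; reserves 13.7 ≥ 9 mo → qualifies.
Option C: score 740 ≥ 640; DTI 40% ≤ 45%; LTV 95.8% > 90%; employment 41 ≥ 12 mo; reserves 13.7 ≥ 3 mo → does not qualify.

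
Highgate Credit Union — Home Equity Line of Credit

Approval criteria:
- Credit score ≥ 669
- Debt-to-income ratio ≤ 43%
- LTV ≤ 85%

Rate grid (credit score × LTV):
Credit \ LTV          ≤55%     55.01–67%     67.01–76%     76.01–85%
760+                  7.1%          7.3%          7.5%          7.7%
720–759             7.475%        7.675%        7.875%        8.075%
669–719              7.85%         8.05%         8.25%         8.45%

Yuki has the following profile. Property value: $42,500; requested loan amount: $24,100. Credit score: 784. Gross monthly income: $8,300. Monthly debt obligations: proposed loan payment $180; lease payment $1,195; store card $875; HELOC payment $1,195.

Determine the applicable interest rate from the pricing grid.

7.3%

Credit score 784 ≥ 669; Total monthly debts = (180 + 1,195 + 875 + 1,195) = 3,445. DTI: 3,445 ÷ 8,300 = 41.5%, within the 43% cap
Loan-to-value = 24,100/42,500 = 56.7% — pass (85% max)
Row: 784 falls in 760+. Column: 56.7% falls in 55.01–67%. Rate = 7.3%.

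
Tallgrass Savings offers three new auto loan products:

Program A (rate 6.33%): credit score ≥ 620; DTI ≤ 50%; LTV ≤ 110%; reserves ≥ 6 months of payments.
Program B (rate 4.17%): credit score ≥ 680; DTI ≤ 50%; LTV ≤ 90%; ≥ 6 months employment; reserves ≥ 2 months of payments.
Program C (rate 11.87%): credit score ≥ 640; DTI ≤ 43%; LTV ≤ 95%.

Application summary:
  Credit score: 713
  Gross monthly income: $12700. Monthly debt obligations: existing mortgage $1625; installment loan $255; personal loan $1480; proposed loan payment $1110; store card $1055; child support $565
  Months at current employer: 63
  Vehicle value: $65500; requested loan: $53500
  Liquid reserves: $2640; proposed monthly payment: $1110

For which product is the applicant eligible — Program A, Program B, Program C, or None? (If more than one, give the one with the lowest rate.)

Total debts = (1,625 + 255 + 1,480 + 1,110 + 1,055 + 565) = 6,090; DTI = 6,090/12,700 = 48%.
LTV = 53,500/65,500 = 81.7%.
Reserves = 2,640/1,110 = 2.4 months.
Program A: score 713 ≥ 620; DTI 48% ≤ 50%; LTV 81.7% ≤ 110%; reserves 2.4 < 6 mo → does not qualify.
Program B: score 713 ≥ 680; DTI 48% ≤ 50%; LTV 81.7% ≤ 90%; employment 63 ≥ 6 mo; reserves 2.4 ≥ 2 mo → qualifies.
Program C: score 713 ≥ 640; DTI 48% > 43%; LTV 81.7% ≤ 95% → does not qualify.

Program B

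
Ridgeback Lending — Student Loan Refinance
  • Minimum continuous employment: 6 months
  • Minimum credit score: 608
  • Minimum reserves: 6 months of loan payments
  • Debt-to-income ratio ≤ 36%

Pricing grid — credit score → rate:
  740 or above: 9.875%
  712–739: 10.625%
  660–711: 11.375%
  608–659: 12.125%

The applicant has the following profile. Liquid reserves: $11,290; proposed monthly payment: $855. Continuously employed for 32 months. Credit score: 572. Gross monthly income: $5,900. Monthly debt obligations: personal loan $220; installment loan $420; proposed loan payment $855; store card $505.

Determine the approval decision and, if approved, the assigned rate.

Credit score 572 < 608 (below minimum)
Total monthly debts = (220 + 420 + 855 + 505) = 2,000. DTI: 2,000 ÷ 5,900 = 33.9%, within the 36% cap
Liquid reserves cover 11,290/855 = 13.2 months — ≥ 6 required
Employment 32 ≥ 6 months
Not all requirements met → denied.

Denied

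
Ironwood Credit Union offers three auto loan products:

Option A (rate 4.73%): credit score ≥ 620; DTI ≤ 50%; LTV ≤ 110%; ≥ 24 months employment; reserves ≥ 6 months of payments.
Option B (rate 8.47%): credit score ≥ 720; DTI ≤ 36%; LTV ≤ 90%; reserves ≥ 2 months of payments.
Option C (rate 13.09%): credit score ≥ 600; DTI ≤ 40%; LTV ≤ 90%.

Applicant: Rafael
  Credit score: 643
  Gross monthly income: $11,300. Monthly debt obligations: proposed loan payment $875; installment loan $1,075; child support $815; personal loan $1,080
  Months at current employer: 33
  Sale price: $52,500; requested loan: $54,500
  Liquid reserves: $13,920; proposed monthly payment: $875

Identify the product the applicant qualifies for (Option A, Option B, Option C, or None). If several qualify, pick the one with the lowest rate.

Option A

Total debts = (875 + 1,075 + 815 + 1,080) = 3,845; DTI = 3,845/11,300 = 34%.
LTV = 54,500/52,500 = 103.8%.
Reserves = 13,920/875 = 15.9 months.
Option A: score 643 ≥ 620; DTI 34% ≤ 50%; LTV 103.8% ≤ 110%; employment 33 ≥ 24 mo; reserves 15.9 ≥ 6 mo → qualifies.
Option B: score 643 < 720; DTI 34% ≤ 36%; LTV 103.8% > 90%; reserves 15.9 ≥ 2 mo → does not qualify.
Option C: score 643 ≥ 600; DTI 34% ≤ 40%; LTV 103.8% > 90% → does not qualify.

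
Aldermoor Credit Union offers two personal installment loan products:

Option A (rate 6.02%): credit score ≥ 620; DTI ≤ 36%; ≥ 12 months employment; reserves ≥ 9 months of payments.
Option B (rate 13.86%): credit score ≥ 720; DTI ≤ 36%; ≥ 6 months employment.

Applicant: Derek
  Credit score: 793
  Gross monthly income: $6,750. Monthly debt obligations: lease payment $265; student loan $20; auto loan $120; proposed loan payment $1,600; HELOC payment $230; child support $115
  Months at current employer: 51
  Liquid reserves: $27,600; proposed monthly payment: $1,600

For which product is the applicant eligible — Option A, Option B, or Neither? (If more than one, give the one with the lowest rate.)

Total debts = (265 + 20 + 120 + 1,600 + 230 + 115) = 2,350; DTI = 2,350/6,750 = 34.8%.
Reserves = 27,600/1,600 = 17.2 months.
Option A: score 793 ≥ 620; DTI 34.8% ≤ 36%; employment 51 ≥ 12 mo; reserves 17.2 ≥ 9 mo → qualifies.
Option B: score 793 ≥ 720; DTI 34.8% ≤ 36%; employment 51 ≥ 6 mo → qualifies.
Qualifying: Option A, Option B. Lowest rate is 6.02% → Option A.

Option A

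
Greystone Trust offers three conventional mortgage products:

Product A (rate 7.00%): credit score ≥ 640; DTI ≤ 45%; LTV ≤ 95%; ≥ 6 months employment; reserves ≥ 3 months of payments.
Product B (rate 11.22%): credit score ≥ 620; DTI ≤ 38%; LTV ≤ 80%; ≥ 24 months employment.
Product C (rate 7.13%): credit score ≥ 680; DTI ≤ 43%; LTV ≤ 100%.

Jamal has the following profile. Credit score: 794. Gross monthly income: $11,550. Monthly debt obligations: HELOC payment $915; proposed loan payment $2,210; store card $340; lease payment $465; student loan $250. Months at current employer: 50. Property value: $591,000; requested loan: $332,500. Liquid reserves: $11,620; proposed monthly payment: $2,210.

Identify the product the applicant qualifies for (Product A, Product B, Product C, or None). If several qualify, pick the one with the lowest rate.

Total debts = (915 + 2,210 + 340 + 465 + 250) = 4,180; DTI = 4,180/11,550 = 36.2%.
LTV = 332,500/591,000 = 56.3%.
Reserves = 11,620/2,210 = 5.3 months.
Product A: score 794 ≥ 640; DTI 36.2% ≤ 45%; LTV 56.3% ≤ 95%; employment 50 ≥ 6 mo; reserves 5.3 ≥ 3 mo → qualifies.
Product B: score 794 ≥ 620; DTI 36.2% ≤ 38%; LTV 56.3% ≤ 80%; employment 50 ≥ 24 mo → qualifies.
Product C: score 794 ≥ 680; DTI 36.2% ≤ 43%; LTV 56.3% ≤ 100% → qualifies.
Qualifying: Product A, Product B, Product C. Lowest rate is 7.00% → Product A.

Product A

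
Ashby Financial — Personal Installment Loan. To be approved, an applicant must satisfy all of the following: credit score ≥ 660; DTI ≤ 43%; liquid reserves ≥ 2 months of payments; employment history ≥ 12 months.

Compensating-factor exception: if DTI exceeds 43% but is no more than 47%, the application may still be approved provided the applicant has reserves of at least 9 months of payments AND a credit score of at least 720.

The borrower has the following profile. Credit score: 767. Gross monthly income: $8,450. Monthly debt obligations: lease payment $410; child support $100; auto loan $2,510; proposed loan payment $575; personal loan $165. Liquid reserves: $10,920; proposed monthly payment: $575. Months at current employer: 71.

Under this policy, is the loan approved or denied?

Approved

Credit score 767 ≥ 660 (meets base)
Total debts = (410 + 100 + 2,510 + 575 + 165) = 3,760. DTI: 3,760 ÷ 8,450 = 44.5%, over the 43% base limit.
Liquid reserves cover 10,920/575 = 19.0 months — ≥ 2 required
Employment 71 ≥ 12 months
DTI 44.5% is within the 43%–47% exception band; checking compensating factors.
Override check — reserves: 19.0 mo (ok); score: 767 (ok).
Both override conditions satisfied; DTI exception granted.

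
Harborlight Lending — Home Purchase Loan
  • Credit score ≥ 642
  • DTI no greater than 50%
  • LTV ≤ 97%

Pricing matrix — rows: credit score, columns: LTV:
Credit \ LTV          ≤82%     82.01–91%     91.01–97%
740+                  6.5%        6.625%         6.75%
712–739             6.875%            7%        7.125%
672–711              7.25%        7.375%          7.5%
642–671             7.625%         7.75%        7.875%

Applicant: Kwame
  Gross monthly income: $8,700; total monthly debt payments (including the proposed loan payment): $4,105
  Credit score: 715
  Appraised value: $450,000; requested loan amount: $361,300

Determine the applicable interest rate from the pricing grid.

Credit score 715 ≥ 642; Debt-to-income = 4,105/8,700 = 47.2% — meets 50% limit
LTV: 361,300 ÷ 450,000 = 80.3%, within 97% cap
Credit 715 → row 712–739; LTV 80.3% → column ≤82%. Grid cell → 6.875%.

6.875%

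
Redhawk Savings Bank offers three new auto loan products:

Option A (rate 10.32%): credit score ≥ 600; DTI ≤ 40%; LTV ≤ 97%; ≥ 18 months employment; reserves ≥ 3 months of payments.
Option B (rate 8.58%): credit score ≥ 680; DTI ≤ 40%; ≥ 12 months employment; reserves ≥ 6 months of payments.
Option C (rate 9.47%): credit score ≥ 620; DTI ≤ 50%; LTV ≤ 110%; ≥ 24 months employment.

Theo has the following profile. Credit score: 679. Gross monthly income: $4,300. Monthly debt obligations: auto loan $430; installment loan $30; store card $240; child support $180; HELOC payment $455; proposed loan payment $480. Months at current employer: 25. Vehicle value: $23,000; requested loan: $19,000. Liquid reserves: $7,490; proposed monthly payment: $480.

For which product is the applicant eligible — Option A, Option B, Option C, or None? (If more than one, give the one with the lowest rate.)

Option C

Total debts = (430 + 30 + 240 + 180 + 455 + 480) = 1,815; DTI = 1,815/4,300 = 42.2%.
LTV = 19,000/23,000 = 82.6%.
Reserves = 7,490/480 = 15.6 months.
Option A: score 679 ≥ 600; DTI 42.2% > 40%; LTV 82.6% ≤ 97%; employment 25 ≥ 18 mo; reserves 15.6 ≥ 3 mo → does not qualify.
Option B: score 679 < 680; DTI 42.2% > 40%; employment 25 ≥ 12 mo; reserves 15.6 ≥ 6 mo → does not qualify.
Option C: score 679 ≥ 620; DTI 42.2% ≤ 50%; LTV 82.6% ≤ 110%; employment 25 ≥ 24 mo → qualifies.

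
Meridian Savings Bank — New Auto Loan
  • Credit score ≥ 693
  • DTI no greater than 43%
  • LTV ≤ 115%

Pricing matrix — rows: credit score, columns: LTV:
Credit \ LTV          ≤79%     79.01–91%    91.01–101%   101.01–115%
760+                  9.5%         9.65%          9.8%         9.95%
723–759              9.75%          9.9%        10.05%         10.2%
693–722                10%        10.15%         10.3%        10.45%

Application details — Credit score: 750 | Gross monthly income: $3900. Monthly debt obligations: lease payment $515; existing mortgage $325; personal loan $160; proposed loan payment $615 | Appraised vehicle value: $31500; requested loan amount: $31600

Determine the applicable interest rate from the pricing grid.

Credit score 750 ≥ 693; Total monthly debts = (515 + 325 + 160 + 615) = 1,615. Debt-to-income = 1,615/3,900 = 41.4% — meets 43% limit
Loan-to-value = 31,600/31,500 = 100.3% — pass (115% max)
Score 750 is in the 723–759 band; LTV 100.3% is in the 91.01–101% band → 10.05%.

10.05%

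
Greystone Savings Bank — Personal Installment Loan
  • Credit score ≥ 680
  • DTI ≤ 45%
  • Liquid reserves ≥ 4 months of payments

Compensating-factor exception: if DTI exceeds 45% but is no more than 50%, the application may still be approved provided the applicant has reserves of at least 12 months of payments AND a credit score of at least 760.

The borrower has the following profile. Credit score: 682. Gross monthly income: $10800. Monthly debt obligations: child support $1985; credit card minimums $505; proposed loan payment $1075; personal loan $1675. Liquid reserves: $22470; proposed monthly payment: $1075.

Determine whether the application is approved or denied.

Denied

Credit score 682 ≥ 680 (meets base)
Total debts = (1,985 + 505 + 1,075 + 1,675) = 5,240. DTI: 5,240 ÷ 10,800 = 48.5%, over the 45% base limit.
Reserves = 22,470/1,075 = 20.9 months ≥ 4
DTI 48.5% is within the 45%–50% exception band; checking compensating factors.
Reserves 20.9 ≥ 12 months; credit score 682 < 760.
Override conditions not both satisfied; exception does not apply.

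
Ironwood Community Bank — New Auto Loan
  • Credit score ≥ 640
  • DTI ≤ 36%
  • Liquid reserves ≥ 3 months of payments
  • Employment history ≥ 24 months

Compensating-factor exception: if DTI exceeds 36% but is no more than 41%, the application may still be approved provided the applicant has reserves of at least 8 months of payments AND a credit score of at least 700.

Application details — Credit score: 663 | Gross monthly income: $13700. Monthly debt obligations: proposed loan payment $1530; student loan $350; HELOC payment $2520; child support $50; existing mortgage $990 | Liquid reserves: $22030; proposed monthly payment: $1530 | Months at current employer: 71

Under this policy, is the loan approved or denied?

Denied

Credit score 663 ≥ 640 (meets base)
Total debts = (1,530 + 350 + 2,520 + 50 + 990) = 5,440. DTI = 5,440/13,700 = 39.7% > 36% — standard DTI limit exceeded.
Liquid reserves cover 22,030/1,530 = 14.4 months — ≥ 3 required
Employment 71 ≥ 24 months
39.7% falls in the override range (36%–41%), so the compensating-factor test applies.
Reserves 14.4 ≥ 8 months; credit score 663 < 700.
Compensating-factor requirement not fully met.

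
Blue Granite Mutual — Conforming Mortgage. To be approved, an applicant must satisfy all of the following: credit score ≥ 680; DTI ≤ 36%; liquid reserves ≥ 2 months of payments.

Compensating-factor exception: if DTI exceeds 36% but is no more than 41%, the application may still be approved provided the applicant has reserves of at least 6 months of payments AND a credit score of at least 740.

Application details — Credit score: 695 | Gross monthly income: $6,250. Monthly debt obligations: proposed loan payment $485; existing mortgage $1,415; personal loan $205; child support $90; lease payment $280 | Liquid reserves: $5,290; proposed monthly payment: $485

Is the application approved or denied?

Denied

Credit score 695 ≥ 680 (meets base)
Total debts = (485 + 1,415 + 205 + 90 + 280) = 2,475. DTI: 2,475 ÷ 6,250 = 39.6%, over the 36% base limit.
Reserves = 5,290/485 = 10.9 months ≥ 2
39.6% falls in the override range (36%–41%), so the compensating-factor test applies.
Override check — reserves: 10.9 mo (ok); score: 695 (below 740).
Compensating-factor requirement not fully met.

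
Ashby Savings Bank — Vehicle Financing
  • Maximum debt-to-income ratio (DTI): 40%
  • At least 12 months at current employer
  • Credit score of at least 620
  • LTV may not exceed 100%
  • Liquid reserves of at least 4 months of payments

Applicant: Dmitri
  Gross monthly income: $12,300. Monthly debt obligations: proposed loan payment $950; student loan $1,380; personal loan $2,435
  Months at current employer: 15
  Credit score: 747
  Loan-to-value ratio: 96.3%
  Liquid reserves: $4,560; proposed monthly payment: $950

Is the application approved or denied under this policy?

Total monthly debts = (950 + 1,380 + 2,435) = 4,765. DTI = 4,765/12,300 = 38.7% ≤ 40%
Employment 15 ≥ 12 months
Credit score 747 ≥ 620 (meets)
LTV 96.3% — within 100%
Reserves = 4,560/950 = 4.8 months ≥ 4
All criteria satisfied.

Approved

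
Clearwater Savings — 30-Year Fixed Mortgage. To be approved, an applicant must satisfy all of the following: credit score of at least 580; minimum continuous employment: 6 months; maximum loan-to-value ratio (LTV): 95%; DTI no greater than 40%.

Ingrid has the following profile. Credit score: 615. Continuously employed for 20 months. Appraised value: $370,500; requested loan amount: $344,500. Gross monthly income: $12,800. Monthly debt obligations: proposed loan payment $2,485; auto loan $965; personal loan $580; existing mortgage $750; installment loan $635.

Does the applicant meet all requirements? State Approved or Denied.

Denied

Credit score 615 ≥ 580 (meets)
Employment 20 ≥ 6 months
LTV: 344,500 ÷ 370,500 = 93%, within 95% cap
Total monthly debts = (2,485 + 965 + 580 + 750 + 635) = 5,415. Debt-to-income = 5,415/12,800 = 42.3% — over 40% limit
Fails on DTI.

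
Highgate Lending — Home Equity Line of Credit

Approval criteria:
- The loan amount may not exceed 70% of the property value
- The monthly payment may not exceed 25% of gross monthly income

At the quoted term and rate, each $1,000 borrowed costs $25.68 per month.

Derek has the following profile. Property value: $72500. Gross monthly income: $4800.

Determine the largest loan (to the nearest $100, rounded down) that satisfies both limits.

Payment cap: 25% × $4,800 = $1,200/month.
At $25.68 per $1,000, that supports 1,200/25.68 × 1,000 ≈ $46,728 → $46,700.
LTV cap: 70% × $72,500 = $50,750 → $50,700.
Binding constraint: payment-to-income.

$46,700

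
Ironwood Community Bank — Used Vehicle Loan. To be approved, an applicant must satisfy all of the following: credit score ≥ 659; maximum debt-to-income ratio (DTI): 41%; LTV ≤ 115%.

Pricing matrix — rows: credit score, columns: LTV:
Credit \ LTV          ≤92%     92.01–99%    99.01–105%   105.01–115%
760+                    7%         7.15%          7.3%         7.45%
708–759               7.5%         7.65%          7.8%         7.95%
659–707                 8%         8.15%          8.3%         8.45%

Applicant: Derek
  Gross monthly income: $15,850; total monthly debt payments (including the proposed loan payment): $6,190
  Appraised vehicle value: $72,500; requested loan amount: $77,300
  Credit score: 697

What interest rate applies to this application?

8.45%

Credit score 697 ≥ 659; DTI = 6,190/15,850 = 39.1% ≤ 41%
Loan-to-value = 77,300/72,500 = 106.6% — pass (115% max)
Credit 697 → row 659–707; LTV 106.6% → column 105.01–115%. Grid cell → 8.45%.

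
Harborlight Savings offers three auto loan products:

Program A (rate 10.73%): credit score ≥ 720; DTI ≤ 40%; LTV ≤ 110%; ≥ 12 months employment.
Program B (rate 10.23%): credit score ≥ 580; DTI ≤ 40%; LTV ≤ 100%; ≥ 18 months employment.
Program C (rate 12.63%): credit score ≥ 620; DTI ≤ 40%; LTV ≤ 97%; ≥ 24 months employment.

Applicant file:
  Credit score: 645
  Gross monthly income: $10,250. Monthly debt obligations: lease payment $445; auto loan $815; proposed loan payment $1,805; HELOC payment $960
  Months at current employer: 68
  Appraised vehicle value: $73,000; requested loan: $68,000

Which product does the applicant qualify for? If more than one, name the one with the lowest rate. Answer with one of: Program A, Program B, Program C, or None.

Total debts = (445 + 815 + 1,805 + 960) = 4,025; DTI = 4,025/10,250 = 39.3%.
LTV = 68,000/73,000 = 93.2%.
Program A: score 645 < 720; DTI 39.3% ≤ 40%; LTV 93.2% ≤ 110%; employment 68 ≥ 12 mo → does not qualify.
Program B: score 645 ≥ 580; DTI 39.3% ≤ 40%; LTV 93.2% ≤ 100%; employment 68 ≥ 18 mo → qualifies.
Program C: score 645 ≥ 620; DTI 39.3% ≤ 40%; LTV 93.2% ≤ 97%; employment 68 ≥ 24 mo → qualifies.
Qualifying: Program B, Program C. Lowest rate is 10.23% → Program B.

Program B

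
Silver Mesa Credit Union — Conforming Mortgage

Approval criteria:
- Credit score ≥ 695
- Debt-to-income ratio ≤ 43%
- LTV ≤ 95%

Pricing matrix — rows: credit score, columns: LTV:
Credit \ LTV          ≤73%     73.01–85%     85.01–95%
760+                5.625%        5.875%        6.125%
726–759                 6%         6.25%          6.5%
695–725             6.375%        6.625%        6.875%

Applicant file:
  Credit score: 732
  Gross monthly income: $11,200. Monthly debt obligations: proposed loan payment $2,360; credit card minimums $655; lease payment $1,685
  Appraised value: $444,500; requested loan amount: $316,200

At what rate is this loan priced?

6%

Credit score 732 ≥ 695; Total monthly debts = (2,360 + 655 + 1,685) = 4,700. DTI: 4,700 ÷ 11,200 = 42%, within the 43% cap
Loan-to-value = 316,200/444,500 = 71.1% — pass (95% max)
Score 732 is in the 726–759 band; LTV 71.1% is in the ≤73% band → 6%.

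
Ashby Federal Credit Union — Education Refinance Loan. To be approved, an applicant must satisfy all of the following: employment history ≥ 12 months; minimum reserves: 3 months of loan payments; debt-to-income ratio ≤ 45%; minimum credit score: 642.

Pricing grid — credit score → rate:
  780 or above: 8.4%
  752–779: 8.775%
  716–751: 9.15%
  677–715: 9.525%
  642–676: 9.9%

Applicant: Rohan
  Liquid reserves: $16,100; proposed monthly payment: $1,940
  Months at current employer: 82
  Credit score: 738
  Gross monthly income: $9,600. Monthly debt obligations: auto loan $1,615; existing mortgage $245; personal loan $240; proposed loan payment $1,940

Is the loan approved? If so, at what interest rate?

Approved at 9.15%

Credit score 738 ≥ 642 (meets minimum)
Employment 82 ≥ 12 months
Total monthly debts = (1,615 + 245 + 240 + 1,940) = 4,040. DTI = 4,040/9,600 = 42.1% ≤ 45%
Liquid reserves cover 16,100/1,940 = 8.3 months — ≥ 3 required
All requirements met. Score 738 falls in the 716–751 tier → 9.15%.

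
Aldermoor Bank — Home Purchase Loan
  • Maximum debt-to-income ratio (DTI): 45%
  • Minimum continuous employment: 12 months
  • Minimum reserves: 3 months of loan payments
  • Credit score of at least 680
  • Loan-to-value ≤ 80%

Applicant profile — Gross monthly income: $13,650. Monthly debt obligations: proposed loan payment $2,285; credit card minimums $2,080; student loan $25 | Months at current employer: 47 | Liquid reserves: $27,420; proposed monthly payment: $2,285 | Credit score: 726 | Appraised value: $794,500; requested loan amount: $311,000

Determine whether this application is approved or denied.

Total monthly debts = (2,285 + 2,080 + 25) = 4,390. Debt-to-income = 4,390/13,650 = 32.2% — meets 45% limit
Employment 47 ≥ 12 months
Reserves: 27,420 ÷ 2,285 = 12.0 months (meets 3-month minimum)
Credit score 726 ≥ 680 (meets)
LTV = 311,000/794,500 = 39.1% ≤ 80%
All criteria satisfied.

Approved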